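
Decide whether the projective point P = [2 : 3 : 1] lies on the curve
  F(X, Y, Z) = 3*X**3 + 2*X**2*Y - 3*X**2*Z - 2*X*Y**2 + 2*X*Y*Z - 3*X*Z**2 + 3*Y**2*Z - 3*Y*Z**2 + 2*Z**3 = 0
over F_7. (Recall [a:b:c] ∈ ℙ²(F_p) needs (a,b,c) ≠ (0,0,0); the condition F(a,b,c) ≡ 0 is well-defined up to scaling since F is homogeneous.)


F(2,3,1) ≡ 5 (mod 7); P is NOT on the curve.

Evaluate F(2, 3, 1) term-by-term (mod 7).
  3*X**3 ↦ 3·8·1·1 = 24
  2*X**2*Y ↦ 2·4·3·1 = 24
  -3*X**2*Z ↦ -3·4·1·1 = -12
  -2*X*Y**2 ↦ -2·2·9·1 = -36
  2*X*Y*Z ↦ 2·2·3·1 = 12
  -3*X*Z**2 ↦ -3·2·1·1 = -6
  3*Y**2*Z ↦ 3·1·9·1 = 27
  -3*Y*Z**2 ↦ -3·1·3·1 = -9
  2*Z**3 ↦ 2·1·1·1 = 2
Sum: F(2, 3, 1) = (24) + (24) + (-12) + (-36) + (12) + (-6) + (27) + (-9) + (2) = 26.
Reducing mod 7: 26 ≡ 5 (mod 7).
Since F(a, b, c) ≡ 5 ≠ 0 (mod 7), P does NOT lie on the curve.


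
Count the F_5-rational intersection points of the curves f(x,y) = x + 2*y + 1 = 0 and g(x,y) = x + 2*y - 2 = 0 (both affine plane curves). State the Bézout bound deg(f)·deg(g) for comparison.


Common zeros: ∅; count = 0; Bézout bound = 1.

deg(f) = 1, deg(g) = 1, so Bézout bound = 1.
Scan x ∈ F_5. For each x, list the y ∈ F_5 with f(x, y) ≡ 0 and those with g(x, y) ≡ 0 (mod 5); the common zeros in that column are the intersection.
  x = 0: f ≡ 0 at y ∈ {2}; g ≡ 0 at y ∈ {1}; common: ∅.
  x = 1: f ≡ 0 at y ∈ {4}; g ≡ 0 at y ∈ {3}; common: ∅.
  x = 2: f ≡ 0 at y ∈ {1}; g ≡ 0 at y ∈ {0}; common: ∅.
  x = 3: f ≡ 0 at y ∈ {3}; g ≡ 0 at y ∈ {2}; common: ∅.
  x = 4: f ≡ 0 at y ∈ {0}; g ≡ 0 at y ∈ {4}; common: ∅.
Collecting: common zeros = ∅, so the count is 0.
Comparison with the Bézout bound: 0 ≤ 1 = deg(f)·deg(g), as expected for curves with no common component (the affine F_5-count falls short of the bound because intersections may lie at infinity, over extension fields, or carry multiplicity).


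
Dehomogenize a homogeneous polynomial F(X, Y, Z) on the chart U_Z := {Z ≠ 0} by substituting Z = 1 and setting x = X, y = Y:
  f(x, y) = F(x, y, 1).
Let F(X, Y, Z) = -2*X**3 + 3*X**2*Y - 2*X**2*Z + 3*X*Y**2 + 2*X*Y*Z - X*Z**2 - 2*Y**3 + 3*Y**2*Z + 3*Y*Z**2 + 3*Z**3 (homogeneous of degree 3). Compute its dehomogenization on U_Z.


f(x, y) = -2*x**3 + 3*x**2*y - 2*x**2 + 3*x*y**2 + 2*x*y - x - 2*y**3 + 3*y**2 + 3*y + 3

On U_Z we set Z = 1. Each monomial c·X^i·Y^j·Z^k in F becomes c·x^i·y^j·1^k = c·x^i·y^j.
Substituting Z = 1: F(X, Y, 1) = -2*x**3 + 3*x**2*y - 2*x**2 + 3*x*y**2 + 2*x*y - x - 2*y**3 + 3*y**2 + 3*y + 3.
Note: deg(f) ≤ deg(F) = 3; strict inequality happens when F is divisible by Z (lost terms).


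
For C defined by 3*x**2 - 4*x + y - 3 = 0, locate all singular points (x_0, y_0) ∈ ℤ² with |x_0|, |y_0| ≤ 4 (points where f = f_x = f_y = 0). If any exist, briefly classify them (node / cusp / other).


No singular points in the scanned grid; C is smooth there.

Compute partial derivatives:
  f_x = 6*x - 4.
  f_y = 1.
f_y = 1 is a nonzero constant, so f_y never vanishes: no point (x, y) can satisfy f = f_x = f_y = 0. In particular no (x, y) ∈ {−4, ..., 4}² is singular; the curve is smooth.


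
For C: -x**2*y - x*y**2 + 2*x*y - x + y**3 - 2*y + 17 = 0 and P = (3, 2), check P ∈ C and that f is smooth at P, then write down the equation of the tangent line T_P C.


Tangent line at P: -13*x - 5*y + 49 = 0.

Step 1: f(3, 2) = 0, so P lies on C.
Step 2: partial derivatives
  f_x(x, y) = -2*x*y - y**2 + 2*y - 1, f_y(x, y) = -x**2 - 2*x*y + 2*x + 3*y**2 - 2.
  f_x(P) = -13, f_y(P) = -5 (gradient nonzero, so P is smooth).
Step 3: tangent line at P: -13·(x − 3) + -5·(y − 2) = 0.
Expanding: -13*x - 5*y + 49 = 0.


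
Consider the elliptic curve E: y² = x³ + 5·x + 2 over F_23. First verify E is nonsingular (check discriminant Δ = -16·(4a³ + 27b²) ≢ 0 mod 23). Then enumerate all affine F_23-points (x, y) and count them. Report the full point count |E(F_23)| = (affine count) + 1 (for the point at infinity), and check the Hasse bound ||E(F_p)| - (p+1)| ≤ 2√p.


Affine points = {(0, 5), (0, 18), (1, 10), (1, 13), (6, 8), (6, 15), (7, 9), (7, 14), (8, 5), (8, 18), (11, 10), (11, 13), (15, 5), (15, 18), (17, 3), (17, 20), (18, 6), (18, 17), (20, 11), (20, 12)}; affine count = 20; |E(F_23)| = 21.

Discriminant check: Δ ∝ 4a³ + 27b² = 4·5³ + 27·2² = 4·125 + 27·4 ≡ 10 (mod 23). Nonzero ⇒ E is nonsingular.
For each x ∈ F_23, compute rhs = x³ + 5·x + 2 mod 23, then count y ∈ F_23 with y² ≡ rhs.
  x = 0: rhs = 2, matching y values: 5, 18 (2 points).
  x = 1: rhs = 8, matching y values: 10, 13 (2 points).
  x = 2: rhs = 20, matching y values: none (0 points).
  x = 3: rhs = 21, matching y values: none (0 points).
  x = 4: rhs = 17, matching y values: none (0 points).
  x = 5: rhs = 14, matching y values: none (0 points).
  x = 6: rhs = 18, matching y values: 8, 15 (2 points).
  x = 7: rhs = 12, matching y values: 9, 14 (2 points).
  x = 8: rhs = 2, matching y values: 5, 18 (2 points).
  x = 9: rhs = 17, matching y values: none (0 points).
  x = 10: rhs = 17, matching y values: none (0 points).
  x = 11: rhs = 8, matching y values: 10, 13 (2 points).
  x = 12: rhs = 19, matching y values: none (0 points).
  x = 13: rhs = 10, matching y values: none (0 points).
  x = 14: rhs = 10, matching y values: none (0 points).
  x = 15: rhs = 2, matching y values: 5, 18 (2 points).
  x = 16: rhs = 15, matching y values: none (0 points).
  x = 17: rhs = 9, matching y values: 3, 20 (2 points).
  x = 18: rhs = 13, matching y values: 6, 17 (2 points).
  x = 19: rhs = 10, matching y values: none (0 points).
  x = 20: rhs = 6, matching y values: 11, 12 (2 points).
  x = 21: rhs = 7, matching y values: none (0 points).
  x = 22: rhs = 19, matching y values: none (0 points).
Total affine count: 20.
Full point count |E(F_23)| = 20 + 1 = 21.
Hasse bound: |21 − (23+1)| = |-3| = 3 ≤ 2√23 ≈ 9.5917 ✓.


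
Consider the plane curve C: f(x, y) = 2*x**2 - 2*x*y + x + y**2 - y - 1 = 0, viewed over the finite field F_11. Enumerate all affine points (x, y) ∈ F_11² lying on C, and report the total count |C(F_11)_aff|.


Affine F_11-points: {(0, 4), (0, 8), (1, 1), (1, 2), (2, 8), (5, 1), (5, 10), (6, 0), (6, 2), (9, 4), (10, 0), (10, 10)}; count = 12.

For each of the 121 pairs (x, y) ∈ F_11², evaluate f(x, y) mod 11. Record the zeros.
  x = 0: [0↦10, 1↦10, 2↦1, 3↦5, 4↦0, 5↦8, 6↦7, 7↦8, 8↦0, 9↦5, 10↦1]  zeros at y ∈ {4, 8}
  x = 1: [0↦2, 1↦0, 2↦0, 3↦2, 4↦6, 5↦1, 6↦9, 7↦8, 8↦9, 9↦1, 10↦6]  zeros at y ∈ {1, 2}
  x = 2: [0↦9, 1↦5, 2↦3, 3↦3, 4↦5, 5↦9, 6↦4, 7↦1, 8↦0, 9↦1, 10↦4]  zeros at y ∈ {8}
  x = 3: [0↦9, 1↦3, 2↦10, 3↦8, 4↦8, 5↦10, 6↦3, 7↦9, 8↦6, 9↦5, 10↦6]  zeros at y ∈ ∅
  x = 4: [0↦2, 1↦5, 2↦10, 3↦6, 4↦4, 5↦4, 6↦6, 7↦10, 8↦5, 9↦2, 10↦1]  zeros at y ∈ ∅
  x = 5: [0↦10, 1↦0, 2↦3, 3↦8, 4↦4, 5↦2, 6↦2, 7↦4, 8↦8, 9↦3, 10↦0]  zeros at y ∈ {1, 10}
  x = 6: [0↦0, 1↦10, 2↦0, 3↦3, 4↦8, 5↦4, 6↦2, 7↦2, 8↦4, 9↦8, 10↦3]  zeros at y ∈ {0, 2}
  x = 7: [0↦5, 1↦2, 2↦1, 3↦2, 4↦5, 5↦10, 6↦6, 7↦4, 8↦4, 9↦6, 10↦10]  zeros at y ∈ ∅
  x = 8: [0↦3, 1↦9, 2↦6, 3↦5, 4↦6, 5↦9, 6↦3, 7↦10, 8↦8, 9↦8, 10↦10]  zeros at y ∈ ∅
  x = 9: [0↦5, 1↦9, 2↦4, 3↦1, 4↦0, 5↦1, 6↦4, 7↦9, 8↦5, 9↦3, 10↦3]  zeros at y ∈ {4}
  x = 10: [0↦0, 1↦2, 2↦6, 3↦1, 4↦9, 5↦8, 6↦9, 7↦1, 8↦6, 9↦2, 10↦0]  zeros at y ∈ {0, 10}
Collecting zeros: affine points = {(0, 4), (0, 8), (1, 1), (1, 2), (2, 8), (5, 1), (5, 10), (6, 0), (6, 2), (9, 4), (10, 0), (10, 10)}.
Total count |C(F_11)_aff| = 12.


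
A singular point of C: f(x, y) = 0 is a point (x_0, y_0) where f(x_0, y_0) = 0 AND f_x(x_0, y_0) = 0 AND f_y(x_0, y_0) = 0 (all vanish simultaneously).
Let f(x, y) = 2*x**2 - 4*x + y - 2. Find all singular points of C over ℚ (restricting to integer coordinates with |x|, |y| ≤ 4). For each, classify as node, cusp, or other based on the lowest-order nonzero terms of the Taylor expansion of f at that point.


No singular points in the scanned grid; C is smooth there.

Compute partial derivatives:
  f_x = 4*x - 4.
  f_y = 1.
f_y = 1 is a nonzero constant, so f_y never vanishes: no point (x, y) can satisfy f = f_x = f_y = 0. In particular no (x, y) ∈ {−4, ..., 4}² is singular; the curve is smooth.


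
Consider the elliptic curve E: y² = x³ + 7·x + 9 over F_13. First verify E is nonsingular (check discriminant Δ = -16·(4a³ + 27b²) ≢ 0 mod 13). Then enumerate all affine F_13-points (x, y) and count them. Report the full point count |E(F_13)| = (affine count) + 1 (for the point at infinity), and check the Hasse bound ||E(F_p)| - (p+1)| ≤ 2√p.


Affine points = {(0, 3), (0, 10), (1, 2), (1, 11), (4, 6), (4, 7), (5, 0), (10, 0), (11, 0), (12, 1), (12, 12)}; affine count = 11; |E(F_13)| = 12.

Discriminant check: Δ ∝ 4a³ + 27b² = 4·7³ + 27·9² = 4·343 + 27·81 ≡ 10 (mod 13). Nonzero ⇒ E is nonsingular.
For each x ∈ F_13, compute rhs = x³ + 7·x + 9 mod 13, then count y ∈ F_13 with y² ≡ rhs.
  x = 0: rhs = 9, matching y values: 3, 10 (2 points).
  x = 1: rhs = 4, matching y values: 2, 11 (2 points).
  x = 2: rhs = 5, matching y values: none (0 points).
  x = 3: rhs = 5, matching y values: none (0 points).
  x = 4: rhs = 10, matching y values: 6, 7 (2 points).
  x = 5: rhs = 0, matching y values: 0 (1 points).
  x = 6: rhs = 7, matching y values: none (0 points).
  x = 7: rhs = 11, matching y values: none (0 points).
  x = 8: rhs = 5, matching y values: none (0 points).
  x = 9: rhs = 8, matching y values: none (0 points).
  x = 10: rhs = 0, matching y values: 0 (1 points).
  x = 11: rhs = 0, matching y values: 0 (1 points).
  x = 12: rhs = 1, matching y values: 1, 12 (2 points).
Total affine count: 11.
Full point count |E(F_13)| = 11 + 1 = 12.
Hasse bound: |12 − (13+1)| = |-2| = 2 ≤ 2√13 ≈ 7.2111 ✓.


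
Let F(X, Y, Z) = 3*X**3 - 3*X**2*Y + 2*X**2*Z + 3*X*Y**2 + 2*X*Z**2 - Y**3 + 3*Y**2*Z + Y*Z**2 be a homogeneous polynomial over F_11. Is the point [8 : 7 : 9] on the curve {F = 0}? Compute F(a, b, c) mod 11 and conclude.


F(8,7,9) ≡ 6 (mod 11); P is NOT on the curve.

Evaluate F(8, 7, 9) term-by-term (mod 11).
  3*X**3 ↦ 3·512·1·1 = 1536
  -3*X**2*Y ↦ -3·64·7·1 = -1344
  2*X**2*Z ↦ 2·64·1·9 = 1152
  3*X*Y**2 ↦ 3·8·49·1 = 1176
  2*X*Z**2 ↦ 2·8·1·81 = 1296
  -Y**3 ↦ -1·1·343·1 = -343
  3*Y**2*Z ↦ 3·1·49·9 = 1323
  Y*Z**2 ↦ 1·1·7·81 = 567
Sum: F(8, 7, 9) = (1536) + (-1344) + (1152) + (1176) + (1296) + (-343) + (1323) + (567) = 5363.
Reducing mod 11: 5363 ≡ 6 (mod 11).
Since F(a, b, c) ≡ 6 ≠ 0 (mod 11), P does NOT lie on the curve.


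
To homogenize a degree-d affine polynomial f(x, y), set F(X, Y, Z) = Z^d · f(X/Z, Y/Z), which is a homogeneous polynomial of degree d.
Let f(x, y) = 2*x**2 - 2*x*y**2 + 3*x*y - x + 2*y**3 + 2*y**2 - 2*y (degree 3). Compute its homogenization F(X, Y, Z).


F(X, Y, Z) = 2*X**2*Z - 2*X*Y**2 + 3*X*Y*Z - X*Z**2 + 2*Y**3 + 2*Y**2*Z - 2*Y*Z**2

deg(f) = 3.
Substitute x = X/Z, y = Y/Z into f, then multiply by Z^3.
  monomial 2·x^2·y^0 ↦ 2·X^2·Y^0·Z^1.
  monomial -2·x^1·y^2 ↦ -2·X^1·Y^2·Z^0.
  monomial 3·x^1·y^1 ↦ 3·X^1·Y^1·Z^1.
  monomial -1·x^1·y^0 ↦ -1·X^1·Y^0·Z^2.
  monomial 2·x^0·y^3 ↦ 2·X^0·Y^3·Z^0.
  monomial 2·x^0·y^2 ↦ 2·X^0·Y^2·Z^1.
  monomial -2·x^0·y^1 ↦ -2·X^0·Y^1·Z^2.
Collecting: F(X, Y, Z) = 2*X**2*Z - 2*X*Y**2 + 3*X*Y*Z - X*Z**2 + 2*Y**3 + 2*Y**2*Z - 2*Y*Z**2.


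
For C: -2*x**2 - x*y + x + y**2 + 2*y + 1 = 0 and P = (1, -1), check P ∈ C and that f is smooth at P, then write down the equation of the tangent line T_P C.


Tangent line at P: -2*x - y + 1 = 0.

Step 1: f(1, -1) = 0, so P lies on C.
Step 2: partial derivatives
  f_x(x, y) = -4*x - y + 1, f_y(x, y) = -x + 2*y + 2.
  f_x(P) = -2, f_y(P) = -1 (gradient nonzero, so P is smooth).
Step 3: tangent line at P: -2·(x − 1) + -1·(y − -1) = 0.
Expanding: -2*x - y + 1 = 0.


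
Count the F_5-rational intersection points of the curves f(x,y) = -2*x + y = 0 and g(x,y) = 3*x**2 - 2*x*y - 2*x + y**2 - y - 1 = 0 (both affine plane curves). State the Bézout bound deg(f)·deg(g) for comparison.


Common zeros: ∅; count = 0; Bézout bound = 2.

deg(f) = 1, deg(g) = 2, so Bézout bound = 2.
Scan x ∈ F_5. For each x, list the y ∈ F_5 with f(x, y) ≡ 0 and those with g(x, y) ≡ 0 (mod 5); the common zeros in that column are the intersection.
  x = 0: f ≡ 0 at y ∈ {0}; g ≡ 0 at y ∈ {3}; common: ∅.
  x = 1: f ≡ 0 at y ∈ {2}; g ≡ 0 at y ∈ {0, 3}; common: ∅.
  x = 2: f ≡ 0 at y ∈ {4}; g ≡ 0 at y ∈ ∅; common: ∅.
  x = 3: f ≡ 0 at y ∈ {1}; g ≡ 0 at y ∈ {0, 2}; common: ∅.
  x = 4: f ≡ 0 at y ∈ {3}; g ≡ 0 at y ∈ {2}; common: ∅.
Collecting: common zeros = ∅, so the count is 0.
Comparison with the Bézout bound: 0 ≤ 2 = deg(f)·deg(g), as expected for curves with no common component (the affine F_5-count falls short of the bound because intersections may lie at infinity, over extension fields, or carry multiplicity).


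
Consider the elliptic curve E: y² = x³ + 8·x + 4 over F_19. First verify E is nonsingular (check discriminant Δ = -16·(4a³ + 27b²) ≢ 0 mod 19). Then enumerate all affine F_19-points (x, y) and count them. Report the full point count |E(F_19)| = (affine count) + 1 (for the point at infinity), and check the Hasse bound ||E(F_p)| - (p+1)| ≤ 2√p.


Affine points = {(0, 2), (0, 17), (2, 3), (2, 16), (3, 6), (3, 13), (4, 9), (4, 10), (5, 6), (5, 13), (7, 2), (7, 17), (9, 8), (9, 11), (10, 1), (10, 18), (11, 6), (11, 13), (12, 2), (12, 17), (13, 5), (13, 14)}; affine count = 22; |E(F_19)| = 23.

Discriminant check: Δ ∝ 4a³ + 27b² = 4·8³ + 27·4² = 4·512 + 27·16 ≡ 10 (mod 19). Nonzero ⇒ E is nonsingular.
For each x ∈ F_19, compute rhs = x³ + 8·x + 4 mod 19, then count y ∈ F_19 with y² ≡ rhs.
  x = 0: rhs = 4, matching y values: 2, 17 (2 points).
  x = 1: rhs = 13, matching y values: none (0 points).
  x = 2: rhs = 9, matching y values: 3, 16 (2 points).
  x = 3: rhs = 17, matching y values: 6, 13 (2 points).
  x = 4: rhs = 5, matching y values: 9, 10 (2 points).
  x = 5: rhs = 17, matching y values: 6, 13 (2 points).
  x = 6: rhs = 2, matching y values: none (0 points).
  x = 7: rhs = 4, matching y values: 2, 17 (2 points).
  x = 8: rhs = 10, matching y values: none (0 points).
  x = 9: rhs = 7, matching y values: 8, 11 (2 points).
  x = 10: rhs = 1, matching y values: 1, 18 (2 points).
  x = 11: rhs = 17, matching y values: 6, 13 (2 points).
  x = 12: rhs = 4, matching y values: 2, 17 (2 points).
  x = 13: rhs = 6, matching y values: 5, 14 (2 points).
  x = 14: rhs = 10, matching y values: none (0 points).
  x = 15: rhs = 3, matching y values: none (0 points).
  x = 16: rhs = 10, matching y values: none (0 points).
  x = 17: rhs = 18, matching y values: none (0 points).
  x = 18: rhs = 14, matching y values: none (0 points).
Total affine count: 22.
Full point count |E(F_19)| = 22 + 1 = 23.
Hasse bound: |23 − (19+1)| = |3| = 3 ≤ 2√19 ≈ 8.7178 ✓.


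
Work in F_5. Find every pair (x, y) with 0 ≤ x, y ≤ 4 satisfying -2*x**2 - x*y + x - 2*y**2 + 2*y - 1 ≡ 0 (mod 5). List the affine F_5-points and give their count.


Affine F_5-points: {(0, 2), (0, 4), (1, 4), (2, 2), (2, 3)}; count = 5.

For each of the 25 pairs (x, y) ∈ F_5², evaluate f(x, y) mod 5. Record the zeros.
  x = 0: [0↦4, 1↦4, 2↦0, 3↦2, 4↦0]  zeros at y ∈ {2, 4}
  x = 1: [0↦3, 1↦2, 2↦2, 3↦3, 4↦0]  zeros at y ∈ {4}
  x = 2: [0↦3, 1↦1, 2↦0, 3↦0, 4↦1]  zeros at y ∈ {2, 3}
  x = 3: [0↦4, 1↦1, 2↦4, 3↦3, 4↦3]  zeros at y ∈ ∅
  x = 4: [0↦1, 1↦2, 2↦4, 3↦2, 4↦1]  zeros at y ∈ ∅
Collecting zeros: affine points = {(0, 2), (0, 4), (1, 4), (2, 2), (2, 3)}.
Total count |C(F_5)_aff| = 5.


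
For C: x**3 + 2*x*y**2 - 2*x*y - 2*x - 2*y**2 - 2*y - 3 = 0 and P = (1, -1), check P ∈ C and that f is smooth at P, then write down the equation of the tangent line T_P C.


Tangent line at P: 5*x - 4*y - 9 = 0.

Step 1: f(1, -1) = 0, so P lies on C.
Step 2: partial derivatives
  f_x(x, y) = 3*x**2 + 2*y**2 - 2*y - 2, f_y(x, y) = 4*x*y - 2*x - 4*y - 2.
  f_x(P) = 5, f_y(P) = -4 (gradient nonzero, so P is smooth).
Step 3: tangent line at P: 5·(x − 1) + -4·(y − -1) = 0.
Expanding: 5*x - 4*y - 9 = 0.


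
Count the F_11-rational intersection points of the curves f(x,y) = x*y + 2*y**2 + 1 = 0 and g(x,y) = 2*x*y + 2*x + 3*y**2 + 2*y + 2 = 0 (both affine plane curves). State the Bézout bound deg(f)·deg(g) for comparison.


Common zeros: ∅; count = 0; Bézout bound = 4.

deg(f) = 2, deg(g) = 2, so Bézout bound = 4.
Scan x ∈ F_11. For each x, list the y ∈ F_11 with f(x, y) ≡ 0 and those with g(x, y) ≡ 0 (mod 11); the common zeros in that column are the intersection.
  x = 0: f ≡ 0 at y ∈ {4, 7}; g ≡ 0 at y ∈ ∅; common: ∅.
  x = 1: f ≡ 0 at y ∈ {2, 3}; g ≡ 0 at y ∈ {1, 5}; common: ∅.
  x = 2: f ≡ 0 at y ∈ ∅; g ≡ 0 at y ∈ ∅; common: ∅.
  x = 3: f ≡ 0 at y ∈ {5, 10}; g ≡ 0 at y ∈ {4, 8}; common: ∅.
  x = 4: f ≡ 0 at y ∈ ∅; g ≡ 0 at y ∈ ∅; common: ∅.
  x = 5: f ≡ 0 at y ∈ ∅; g ≡ 0 at y ∈ {9}; common: ∅.
  x = 6: f ≡ 0 at y ∈ ∅; g ≡ 0 at y ∈ ∅; common: ∅.
  x = 7: f ≡ 0 at y ∈ ∅; g ≡ 0 at y ∈ {6, 7}; common: ∅.
  x = 8: f ≡ 0 at y ∈ {1, 6}; g ≡ 0 at y ∈ {2, 3}; common: ∅.
  x = 9: f ≡ 0 at y ∈ ∅; g ≡ 0 at y ∈ ∅; common: ∅.
  x = 10: f ≡ 0 at y ∈ {8, 9}; g ≡ 0 at y ∈ {0}; common: ∅.
Collecting: common zeros = ∅, so the count is 0.
Comparison with the Bézout bound: 0 ≤ 4 = deg(f)·deg(g), as expected for curves with no common component (the affine F_11-count falls short of the bound because intersections may lie at infinity, over extension fields, or carry multiplicity).


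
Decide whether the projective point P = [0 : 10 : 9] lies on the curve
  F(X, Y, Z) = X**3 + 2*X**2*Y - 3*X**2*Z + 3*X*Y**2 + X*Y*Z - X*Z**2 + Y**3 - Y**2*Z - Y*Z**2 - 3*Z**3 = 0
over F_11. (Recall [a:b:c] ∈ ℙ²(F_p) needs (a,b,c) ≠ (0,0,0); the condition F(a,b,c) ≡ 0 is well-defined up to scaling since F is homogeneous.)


F(0,10,9) ≡ 7 (mod 11); P is NOT on the curve.

Evaluate F(0, 10, 9) term-by-term (mod 11).
  X**3 ↦ 1·0·1·1 = 0
  2*X**2*Y ↦ 2·0·10·1 = 0
  -3*X**2*Z ↦ -3·0·1·9 = 0
  3*X*Y**2 ↦ 3·0·100·1 = 0
  X*Y*Z ↦ 1·0·10·9 = 0
  -X*Z**2 ↦ -1·0·1·81 = 0
  Y**3 ↦ 1·1·1000·1 = 1000
  -Y**2*Z ↦ -1·1·100·9 = -900
  -Y*Z**2 ↦ -1·1·10·81 = -810
  -3*Z**3 ↦ -3·1·1·729 = -2187
Sum: F(0, 10, 9) = (0) + (0) + (0) + (0) + (0) + (0) + (1000) + (-900) + (-810) + (-2187) = -2897.
Reducing mod 11: -2897 ≡ 7 (mod 11).
Since F(a, b, c) ≡ 7 ≠ 0 (mod 11), P does NOT lie on the curve.


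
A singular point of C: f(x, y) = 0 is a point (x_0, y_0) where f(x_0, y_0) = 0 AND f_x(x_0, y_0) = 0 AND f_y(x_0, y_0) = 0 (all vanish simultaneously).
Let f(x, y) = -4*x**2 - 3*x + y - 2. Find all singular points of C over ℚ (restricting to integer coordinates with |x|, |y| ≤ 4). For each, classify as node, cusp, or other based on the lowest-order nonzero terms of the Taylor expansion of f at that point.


No singular points in the scanned grid; C is smooth there.

Compute partial derivatives:
  f_x = -8*x - 3.
  f_y = 1.
f_y = 1 is a nonzero constant, so f_y never vanishes: no point (x, y) can satisfy f = f_x = f_y = 0. In particular no (x, y) ∈ {−4, ..., 4}² is singular; the curve is smooth.


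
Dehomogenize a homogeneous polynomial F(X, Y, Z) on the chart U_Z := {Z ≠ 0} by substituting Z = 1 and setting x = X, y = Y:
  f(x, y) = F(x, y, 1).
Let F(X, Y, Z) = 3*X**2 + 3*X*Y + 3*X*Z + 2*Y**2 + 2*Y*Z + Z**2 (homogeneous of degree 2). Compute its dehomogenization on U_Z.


f(x, y) = 3*x**2 + 3*x*y + 3*x + 2*y**2 + 2*y + 1

On U_Z we set Z = 1. Each monomial c·X^i·Y^j·Z^k in F becomes c·x^i·y^j·1^k = c·x^i·y^j.
Substituting Z = 1: F(X, Y, 1) = 3*x**2 + 3*x*y + 3*x + 2*y**2 + 2*y + 1.
Note: deg(f) ≤ deg(F) = 2; strict inequality happens when F is divisible by Z (lost terms).


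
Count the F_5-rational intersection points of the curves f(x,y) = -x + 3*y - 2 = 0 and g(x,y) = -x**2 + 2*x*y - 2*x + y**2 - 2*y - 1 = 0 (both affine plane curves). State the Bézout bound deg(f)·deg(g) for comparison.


Common zeros: ∅; count = 0; Bézout bound = 2.

deg(f) = 1, deg(g) = 2, so Bézout bound = 2.
Scan x ∈ F_5. For each x, list the y ∈ F_5 with f(x, y) ≡ 0 and those with g(x, y) ≡ 0 (mod 5); the common zeros in that column are the intersection.
  x = 0: f ≡ 0 at y ∈ {4}; g ≡ 0 at y ∈ ∅; common: ∅.
  x = 1: f ≡ 0 at y ∈ {1}; g ≡ 0 at y ∈ {2, 3}; common: ∅.
  x = 2: f ≡ 0 at y ∈ {3}; g ≡ 0 at y ∈ {4}; common: ∅.
  x = 3: f ≡ 0 at y ∈ {0}; g ≡ 0 at y ∈ {3}; common: ∅.
  x = 4: f ≡ 0 at y ∈ {2}; g ≡ 0 at y ∈ {0, 4}; common: ∅.
Collecting: common zeros = ∅, so the count is 0.
Comparison with the Bézout bound: 0 ≤ 2 = deg(f)·deg(g), as expected for curves with no common component (the affine F_5-count falls short of the bound because intersections may lie at infinity, over extension fields, or carry multiplicity).


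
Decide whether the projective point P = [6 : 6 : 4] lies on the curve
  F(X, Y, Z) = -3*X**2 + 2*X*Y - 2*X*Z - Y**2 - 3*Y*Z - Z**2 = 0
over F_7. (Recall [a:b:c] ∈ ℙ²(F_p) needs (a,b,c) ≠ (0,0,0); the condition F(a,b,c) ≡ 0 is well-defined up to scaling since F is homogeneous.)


F(6,6,4) ≡ 2 (mod 7); P is NOT on the curve.

Evaluate F(6, 6, 4) term-by-term (mod 7).
  -3*X**2 ↦ -3·36·1·1 = -108
  2*X*Y ↦ 2·6·6·1 = 72
  -2*X*Z ↦ -2·6·1·4 = -48
  -Y**2 ↦ -1·1·36·1 = -36
  -3*Y*Z ↦ -3·1·6·4 = -72
  -Z**2 ↦ -1·1·1·16 = -16
Sum: F(6, 6, 4) = (-108) + (72) + (-48) + (-36) + (-72) + (-16) = -208.
Reducing mod 7: -208 ≡ 2 (mod 7).
Since F(a, b, c) ≡ 2 ≠ 0 (mod 7), P does NOT lie on the curve.


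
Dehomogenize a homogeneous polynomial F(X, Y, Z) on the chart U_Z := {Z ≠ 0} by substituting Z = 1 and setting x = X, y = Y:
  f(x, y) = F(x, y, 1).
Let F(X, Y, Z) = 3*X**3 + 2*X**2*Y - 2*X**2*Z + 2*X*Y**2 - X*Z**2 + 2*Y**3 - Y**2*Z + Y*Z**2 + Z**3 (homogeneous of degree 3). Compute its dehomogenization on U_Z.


f(x, y) = 3*x**3 + 2*x**2*y - 2*x**2 + 2*x*y**2 - x + 2*y**3 - y**2 + y + 1

On U_Z we set Z = 1. Each monomial c·X^i·Y^j·Z^k in F becomes c·x^i·y^j·1^k = c·x^i·y^j.
Substituting Z = 1: F(X, Y, 1) = 3*x**3 + 2*x**2*y - 2*x**2 + 2*x*y**2 - x + 2*y**3 - y**2 + y + 1.
Note: deg(f) ≤ deg(F) = 3; strict inequality happens when F is divisible by Z (lost terms).


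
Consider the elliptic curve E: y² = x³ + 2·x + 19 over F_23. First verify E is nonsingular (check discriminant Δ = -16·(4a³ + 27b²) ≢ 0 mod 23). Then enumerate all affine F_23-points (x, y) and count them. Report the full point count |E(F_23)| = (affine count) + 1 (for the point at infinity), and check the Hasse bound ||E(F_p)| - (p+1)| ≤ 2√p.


Affine points = {(2, 10), (2, 13), (3, 11), (3, 12), (5, 4), (5, 19), (7, 10), (7, 13), (8, 8), (8, 15), (10, 2), (10, 21), (12, 0), (14, 10), (14, 13), (19, 4), (19, 19), (20, 3), (20, 20), (22, 4), (22, 19)}; affine count = 21; |E(F_23)| = 22.

Discriminant check: Δ ∝ 4a³ + 27b² = 4·2³ + 27·19² = 4·8 + 27·361 ≡ 4 (mod 23). Nonzero ⇒ E is nonsingular.
For each x ∈ F_23, compute rhs = x³ + 2·x + 19 mod 23, then count y ∈ F_23 with y² ≡ rhs.
  x = 0: rhs = 19, matching y values: none (0 points).
  x = 1: rhs = 22, matching y values: none (0 points).
  x = 2: rhs = 8, matching y values: 10, 13 (2 points).
  x = 3: rhs = 6, matching y values: 11, 12 (2 points).
  x = 4: rhs = 22, matching y values: none (0 points).
  x = 5: rhs = 16, matching y values: 4, 19 (2 points).
  x = 6: rhs = 17, matching y values: none (0 points).
  x = 7: rhs = 8, matching y values: 10, 13 (2 points).
  x = 8: rhs = 18, matching y values: 8, 15 (2 points).
  x = 9: rhs = 7, matching y values: none (0 points).
  x = 10: rhs = 4, matching y values: 2, 21 (2 points).
  x = 11: rhs = 15, matching y values: none (0 points).
  x = 12: rhs = 0, matching y values: 0 (1 points).
  x = 13: rhs = 11, matching y values: none (0 points).
  x = 14: rhs = 8, matching y values: 10, 13 (2 points).
  x = 15: rhs = 20, matching y values: none (0 points).
  x = 16: rhs = 7, matching y values: none (0 points).
  x = 17: rhs = 21, matching y values: none (0 points).
  x = 18: rhs = 22, matching y values: none (0 points).
  x = 19: rhs = 16, matching y values: 4, 19 (2 points).
  x = 20: rhs = 9, matching y values: 3, 20 (2 points).
  x = 21: rhs = 7, matching y values: none (0 points).
  x = 22: rhs = 16, matching y values: 4, 19 (2 points).
Total affine count: 21.
Full point count |E(F_23)| = 21 + 1 = 22.
Hasse bound: |22 − (23+1)| = |-2| = 2 ≤ 2√23 ≈ 9.5917 ✓.


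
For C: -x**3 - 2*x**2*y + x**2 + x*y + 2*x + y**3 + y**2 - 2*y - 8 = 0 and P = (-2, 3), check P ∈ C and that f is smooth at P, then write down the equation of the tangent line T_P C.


Tangent line at P: 13*x + 21*y - 37 = 0.

Step 1: f(-2, 3) = 0, so P lies on C.
Step 2: partial derivatives
  f_x(x, y) = -3*x**2 - 4*x*y + 2*x + y + 2, f_y(x, y) = -2*x**2 + x + 3*y**2 + 2*y - 2.
  f_x(P) = 13, f_y(P) = 21 (gradient nonzero, so P is smooth).
Step 3: tangent line at P: 13·(x − -2) + 21·(y − 3) = 0.
Expanding: 13*x + 21*y - 37 = 0.


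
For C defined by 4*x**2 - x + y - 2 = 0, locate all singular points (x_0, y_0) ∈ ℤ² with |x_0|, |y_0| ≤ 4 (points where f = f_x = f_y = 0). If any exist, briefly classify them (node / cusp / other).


No singular points in the scanned grid; C is smooth there.

Compute partial derivatives:
  f_x = 8*x - 1.
  f_y = 1.
f_y = 1 is a nonzero constant, so f_y never vanishes: no point (x, y) can satisfy f = f_x = f_y = 0. In particular no (x, y) ∈ {−4, ..., 4}² is singular; the curve is smooth.


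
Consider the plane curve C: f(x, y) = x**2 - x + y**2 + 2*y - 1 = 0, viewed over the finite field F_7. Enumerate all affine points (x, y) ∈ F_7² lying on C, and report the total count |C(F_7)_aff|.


Affine F_7-points: {(0, 2), (0, 3), (1, 2), (1, 3), (2, 6), (4, 1), (4, 4), (6, 6)}; count = 8.

For each of the 49 pairs (x, y) ∈ F_7², evaluate f(x, y) mod 7. Record the zeros.
  x = 0: [0↦6, 1↦2, 2↦0, 3↦0, 4↦2, 5↦6, 6↦5]  zeros at y ∈ {2, 3}
  x = 1: [0↦6, 1↦2, 2↦0, 3↦0, 4↦2, 5↦6, 6↦5]  zeros at y ∈ {2, 3}
  x = 2: [0↦1, 1↦4, 2↦2, 3↦2, 4↦4, 5↦1, 6↦0]  zeros at y ∈ {6}
  x = 3: [0↦5, 1↦1, 2↦6, 3↦6, 4↦1, 5↦5, 6↦4]  zeros at y ∈ ∅
  x = 4: [0↦4, 1↦0, 2↦5, 3↦5, 4↦0, 5↦4, 6↦3]  zeros at y ∈ {1, 4}
  x = 5: [0↦5, 1↦1, 2↦6, 3↦6, 4↦1, 5↦5, 6↦4]  zeros at y ∈ ∅
  x = 6: [0↦1, 1↦4, 2↦2, 3↦2, 4↦4, 5↦1, 6↦0]  zeros at y ∈ {6}
Collecting zeros: affine points = {(0, 2), (0, 3), (1, 2), (1, 3), (2, 6), (4, 1), (4, 4), (6, 6)}.
Total count |C(F_7)_aff| = 8.


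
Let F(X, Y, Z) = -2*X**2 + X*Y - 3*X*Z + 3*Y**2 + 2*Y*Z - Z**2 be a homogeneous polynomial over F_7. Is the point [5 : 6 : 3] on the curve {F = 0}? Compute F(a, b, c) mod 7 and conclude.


F(5,6,3) ≡ 0 (mod 7); P is on the curve.

Evaluate F(5, 6, 3) term-by-term (mod 7).
  -2*X**2 ↦ -2·25·1·1 = -50
  X*Y ↦ 1·5·6·1 = 30
  -3*X*Z ↦ -3·5·1·3 = -45
  3*Y**2 ↦ 3·1·36·1 = 108
  2*Y*Z ↦ 2·1·6·3 = 36
  -Z**2 ↦ -1·1·1·9 = -9
Sum: F(5, 6, 3) = (-50) + (30) + (-45) + (108) + (36) + (-9) = 70.
Reducing mod 7: 70 ≡ 0 (mod 7).
Since F(a, b, c) ≡ 0 (mod 7), P lies on the curve.


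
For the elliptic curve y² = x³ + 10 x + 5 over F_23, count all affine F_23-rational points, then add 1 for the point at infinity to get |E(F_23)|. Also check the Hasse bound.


Affine points = {(1, 4), (1, 19), (3, 4), (3, 19), (7, 2), (7, 21), (10, 1), (10, 22), (12, 6), (12, 17), (13, 3), (13, 20), (16, 11), (16, 12), (19, 4), (19, 19), (21, 0)}; affine count = 17; |E(F_23)| = 18.

Discriminant check: Δ ∝ 4a³ + 27b² = 4·10³ + 27·5² = 4·1000 + 27·25 ≡ 6 (mod 23). Nonzero ⇒ E is nonsingular.
For each x ∈ F_23, compute rhs = x³ + 10·x + 5 mod 23, then count y ∈ F_23 with y² ≡ rhs.
  x = 0: rhs = 5, matching y values: none (0 points).
  x = 1: rhs = 16, matching y values: 4, 19 (2 points).
  x = 2: rhs = 10, matching y values: none (0 points).
  x = 3: rhs = 16, matching y values: 4, 19 (2 points).
  x = 4: rhs = 17, matching y values: none (0 points).
  x = 5: rhs = 19, matching y values: none (0 points).
  x = 6: rhs = 5, matching y values: none (0 points).
  x = 7: rhs = 4, matching y values: 2, 21 (2 points).
  x = 8: rhs = 22, matching y values: none (0 points).
  x = 9: rhs = 19, matching y values: none (0 points).
  x = 10: rhs = 1, matching y values: 1, 22 (2 points).
  x = 11: rhs = 20, matching y values: none (0 points).
  x = 12: rhs = 13, matching y values: 6, 17 (2 points).
  x = 13: rhs = 9, matching y values: 3, 20 (2 points).
  x = 14: rhs = 14, matching y values: none (0 points).
  x = 15: rhs = 11, matching y values: none (0 points).
  x = 16: rhs = 6, matching y values: 11, 12 (2 points).
  x = 17: rhs = 5, matching y values: none (0 points).
  x = 18: rhs = 14, matching y values: none (0 points).
  x = 19: rhs = 16, matching y values: 4, 19 (2 points).
  x = 20: rhs = 17, matching y values: none (0 points).
  x = 21: rhs = 0, matching y values: 0 (1 points).
  x = 22: rhs = 17, matching y values: none (0 points).
Total affine count: 17.
Full point count |E(F_23)| = 17 + 1 = 18.
Hasse bound: |18 − (23+1)| = |-6| = 6 ≤ 2√23 ≈ 9.5917 ✓.


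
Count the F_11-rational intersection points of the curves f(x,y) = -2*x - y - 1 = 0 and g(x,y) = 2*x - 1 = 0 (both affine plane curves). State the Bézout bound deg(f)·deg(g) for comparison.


Common zeros: {(6, 9)}; count = 1; Bézout bound = 1.

deg(f) = 1, deg(g) = 1, so Bézout bound = 1.
Scan x ∈ F_11. For each x, list the y ∈ F_11 with f(x, y) ≡ 0 and those with g(x, y) ≡ 0 (mod 11); the common zeros in that column are the intersection.
  x = 0: f ≡ 0 at y ∈ {10}; g ≡ 0 at y ∈ ∅; common: ∅.
  x = 1: f ≡ 0 at y ∈ {8}; g ≡ 0 at y ∈ ∅; common: ∅.
  x = 2: f ≡ 0 at y ∈ {6}; g ≡ 0 at y ∈ ∅; common: ∅.
  x = 3: f ≡ 0 at y ∈ {4}; g ≡ 0 at y ∈ ∅; common: ∅.
  x = 4: f ≡ 0 at y ∈ {2}; g ≡ 0 at y ∈ ∅; common: ∅.
  x = 5: f ≡ 0 at y ∈ {0}; g ≡ 0 at y ∈ ∅; common: ∅.
  x = 6: f ≡ 0 at y ∈ {9}; g ≡ 0 at y ∈ {0, 1, 2, 3, 4, 5, 6, 7, 8, 9, 10}; common: {9}.
  x = 7: f ≡ 0 at y ∈ {7}; g ≡ 0 at y ∈ ∅; common: ∅.
  x = 8: f ≡ 0 at y ∈ {5}; g ≡ 0 at y ∈ ∅; common: ∅.
  x = 9: f ≡ 0 at y ∈ {3}; g ≡ 0 at y ∈ ∅; common: ∅.
  x = 10: f ≡ 0 at y ∈ {1}; g ≡ 0 at y ∈ ∅; common: ∅.
Collecting: common zeros = {(6, 9)}, so the count is 1.
Comparison with the Bézout bound: 1 ≤ 1 = deg(f)·deg(g), as expected for curves with no common component (the bound is attained).


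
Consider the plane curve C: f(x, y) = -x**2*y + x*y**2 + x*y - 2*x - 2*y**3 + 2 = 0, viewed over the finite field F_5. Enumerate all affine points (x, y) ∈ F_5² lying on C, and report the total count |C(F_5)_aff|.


Affine F_5-points: {(0, 1), (1, 0), (1, 3), (3, 2), (4, 2), (4, 3)}; count = 6.

For each of the 25 pairs (x, y) ∈ F_5², evaluate f(x, y) mod 5. Record the zeros.
  x = 0: [0↦2, 1↦0, 2↦1, 3↦3, 4↦4]  zeros at y ∈ {1}
  x = 1: [0↦0, 1↦4, 2↦3, 3↦0, 4↦3]  zeros at y ∈ {0, 3}
  x = 2: [0↦3, 1↦1, 2↦1, 3↦1, 4↦4]  zeros at y ∈ ∅
  x = 3: [0↦1, 1↦1, 2↦0, 3↦1, 4↦2]  zeros at y ∈ {2}
  x = 4: [0↦4, 1↦4, 2↦0, 3↦0, 4↦2]  zeros at y ∈ {2, 3}
Collecting zeros: affine points = {(0, 1), (1, 0), (1, 3), (3, 2), (4, 2), (4, 3)}.
Total count |C(F_5)_aff| = 6.


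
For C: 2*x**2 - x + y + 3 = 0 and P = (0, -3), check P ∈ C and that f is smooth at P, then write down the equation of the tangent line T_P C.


Tangent line at P: -x + y + 3 = 0.

Step 1: f(0, -3) = 0, so P lies on C.
Step 2: partial derivatives
  f_x(x, y) = 4*x - 1, f_y(x, y) = 1.
  f_x(P) = -1, f_y(P) = 1 (gradient nonzero, so P is smooth).
Step 3: tangent line at P: -1·(x − 0) + 1·(y − -3) = 0.
Expanding: -x + y + 3 = 0.


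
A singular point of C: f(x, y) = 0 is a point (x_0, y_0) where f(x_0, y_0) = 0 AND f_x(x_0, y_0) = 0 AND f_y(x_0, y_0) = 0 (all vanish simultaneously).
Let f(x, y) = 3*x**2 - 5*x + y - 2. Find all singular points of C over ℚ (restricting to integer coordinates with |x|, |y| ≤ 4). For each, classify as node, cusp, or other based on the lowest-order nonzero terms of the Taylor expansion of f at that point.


No singular points in the scanned grid; C is smooth there.

Compute partial derivatives:
  f_x = 6*x - 5.
  f_y = 1.
f_y = 1 is a nonzero constant, so f_y never vanishes: no point (x, y) can satisfy f = f_x = f_y = 0. In particular no (x, y) ∈ {−4, ..., 4}² is singular; the curve is smooth.


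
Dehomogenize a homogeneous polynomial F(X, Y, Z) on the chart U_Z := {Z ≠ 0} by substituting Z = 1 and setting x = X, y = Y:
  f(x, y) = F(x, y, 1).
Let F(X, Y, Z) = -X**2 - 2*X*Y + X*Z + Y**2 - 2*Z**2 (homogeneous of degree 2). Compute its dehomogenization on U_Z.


f(x, y) = -x**2 - 2*x*y + x + y**2 - 2

On U_Z we set Z = 1. Each monomial c·X^i·Y^j·Z^k in F becomes c·x^i·y^j·1^k = c·x^i·y^j.
Substituting Z = 1: F(X, Y, 1) = -x**2 - 2*x*y + x + y**2 - 2.
Note: deg(f) ≤ deg(F) = 2; strict inequality happens when F is divisible by Z (lost terms).


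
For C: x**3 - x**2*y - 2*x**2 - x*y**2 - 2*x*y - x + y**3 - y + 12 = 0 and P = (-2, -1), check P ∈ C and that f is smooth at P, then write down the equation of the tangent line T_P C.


Tangent line at P: 16*x - 2*y + 30 = 0.

Step 1: f(-2, -1) = 0, so P lies on C.
Step 2: partial derivatives
  f_x(x, y) = 3*x**2 - 2*x*y - 4*x - y**2 - 2*y - 1, f_y(x, y) = -x**2 - 2*x*y - 2*x + 3*y**2 - 1.
  f_x(P) = 16, f_y(P) = -2 (gradient nonzero, so P is smooth).
Step 3: tangent line at P: 16·(x − -2) + -2·(y − -1) = 0.
Expanding: 16*x - 2*y + 30 = 0.


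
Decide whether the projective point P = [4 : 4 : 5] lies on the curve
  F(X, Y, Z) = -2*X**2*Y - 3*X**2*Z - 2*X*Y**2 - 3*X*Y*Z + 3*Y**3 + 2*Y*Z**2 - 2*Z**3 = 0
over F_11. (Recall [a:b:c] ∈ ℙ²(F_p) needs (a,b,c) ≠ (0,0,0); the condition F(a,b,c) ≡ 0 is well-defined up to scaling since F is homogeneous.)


F(4,4,5) ≡ 0 (mod 11); P is on the curve.

Evaluate F(4, 4, 5) term-by-term (mod 11).
  -2*X**2*Y ↦ -2·16·4·1 = -128
  -3*X**2*Z ↦ -3·16·1·5 = -240
  -2*X*Y**2 ↦ -2·4·16·1 = -128
  -3*X*Y*Z ↦ -3·4·4·5 = -240
  3*Y**3 ↦ 3·1·64·1 = 192
  2*Y*Z**2 ↦ 2·1·4·25 = 200
  -2*Z**3 ↦ -2·1·1·125 = -250
Sum: F(4, 4, 5) = (-128) + (-240) + (-128) + (-240) + (192) + (200) + (-250) = -594.
Reducing mod 11: -594 ≡ 0 (mod 11).
Since F(a, b, c) ≡ 0 (mod 11), P lies on the curve.


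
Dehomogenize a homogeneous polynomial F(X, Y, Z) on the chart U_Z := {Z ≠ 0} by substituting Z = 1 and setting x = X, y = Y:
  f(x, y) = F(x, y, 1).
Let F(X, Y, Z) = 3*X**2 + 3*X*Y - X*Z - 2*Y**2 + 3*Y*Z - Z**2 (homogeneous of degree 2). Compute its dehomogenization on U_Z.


f(x, y) = 3*x**2 + 3*x*y - x - 2*y**2 + 3*y - 1

On U_Z we set Z = 1. Each monomial c·X^i·Y^j·Z^k in F becomes c·x^i·y^j·1^k = c·x^i·y^j.
Substituting Z = 1: F(X, Y, 1) = 3*x**2 + 3*x*y - x - 2*y**2 + 3*y - 1.
Note: deg(f) ≤ deg(F) = 2; strict inequality happens when F is divisible by Z (lost terms).


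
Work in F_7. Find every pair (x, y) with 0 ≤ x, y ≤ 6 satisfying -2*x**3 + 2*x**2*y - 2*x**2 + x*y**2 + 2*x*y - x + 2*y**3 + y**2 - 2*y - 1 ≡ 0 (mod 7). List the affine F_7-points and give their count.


Affine F_7-points: {(0, 1), (0, 3), (0, 6), (1, 1), (2, 2), (2, 3), (2, 4), (3, 2), (6, 0), (6, 1), (6, 6)}; count = 11.

For each of the 49 pairs (x, y) ∈ F_7², evaluate f(x, y) mod 7. Record the zeros.
  x = 0: [0↦6, 1↦0, 2↦1, 3↦0, 4↦2, 5↦5, 6↦0]  zeros at y ∈ {1, 3, 6}
  x = 1: [0↦1, 1↦0, 2↦1, 3↦2, 4↦1, 5↦3, 6↦6]  zeros at y ∈ {1}
  x = 2: [0↦1, 1↦2, 2↦0, 3↦0, 4↦0, 5↦5, 6↦6]  zeros at y ∈ {2, 3, 4}
  x = 3: [0↦1, 1↦1, 2↦0, 3↦3, 4↦1, 5↦6, 6↦2]  zeros at y ∈ {2}
  x = 4: [0↦3, 1↦6, 2↦3, 3↦6, 4↦6, 5↦1, 6↦3]  zeros at y ∈ ∅
  x = 5: [0↦2, 1↦5, 2↦4, 3↦4, 4↦3, 5↦6, 6↦4]  zeros at y ∈ ∅
  x = 6: [0↦0, 1↦0, 2↦5, 3↦6, 4↦1, 5↦2, 6↦0]  zeros at y ∈ {0, 1, 6}
Collecting zeros: affine points = {(0, 1), (0, 3), (0, 6), (1, 1), (2, 2), (2, 3), (2, 4), (3, 2), (6, 0), (6, 1), (6, 6)}.
Total count |C(F_7)_aff| = 11.


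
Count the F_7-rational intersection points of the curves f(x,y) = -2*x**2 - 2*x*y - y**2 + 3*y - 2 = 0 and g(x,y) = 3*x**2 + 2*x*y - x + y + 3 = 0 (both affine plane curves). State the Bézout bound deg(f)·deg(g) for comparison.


Common zeros: ∅; count = 0; Bézout bound = 4.

deg(f) = 2, deg(g) = 2, so Bézout bound = 4.
Scan x ∈ F_7. For each x, list the y ∈ F_7 with f(x, y) ≡ 0 and those with g(x, y) ≡ 0 (mod 7); the common zeros in that column are the intersection.
  x = 0: f ≡ 0 at y ∈ {1, 2}; g ≡ 0 at y ∈ {4}; common: ∅.
  x = 1: f ≡ 0 at y ∈ ∅; g ≡ 0 at y ∈ {3}; common: ∅.
  x = 2: f ≡ 0 at y ∈ ∅; g ≡ 0 at y ∈ {3}; common: ∅.
  x = 3: f ≡ 0 at y ∈ ∅; g ≡ 0 at y ∈ ∅; common: ∅.
  x = 4: f ≡ 0 at y ∈ {4, 5}; g ≡ 0 at y ∈ {1}; common: ∅.
  x = 5: f ≡ 0 at y ∈ {2, 5}; g ≡ 0 at y ∈ {1}; common: ∅.
  x = 6: f ≡ 0 at y ∈ {1, 4}; g ≡ 0 at y ∈ {0}; common: ∅.
Collecting: common zeros = ∅, so the count is 0.
Comparison with the Bézout bound: 0 ≤ 4 = deg(f)·deg(g), as expected for curves with no common component (the affine F_7-count falls short of the bound because intersections may lie at infinity, over extension fields, or carry multiplicity).


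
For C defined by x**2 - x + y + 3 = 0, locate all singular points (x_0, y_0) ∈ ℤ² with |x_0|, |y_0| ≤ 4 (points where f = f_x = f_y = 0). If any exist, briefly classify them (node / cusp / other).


No singular points in the scanned grid; C is smooth there.

Compute partial derivatives:
  f_x = 2*x - 1.
  f_y = 1.
f_y = 1 is a nonzero constant, so f_y never vanishes: no point (x, y) can satisfy f = f_x = f_y = 0. In particular no (x, y) ∈ {−4, ..., 4}² is singular; the curve is smooth.


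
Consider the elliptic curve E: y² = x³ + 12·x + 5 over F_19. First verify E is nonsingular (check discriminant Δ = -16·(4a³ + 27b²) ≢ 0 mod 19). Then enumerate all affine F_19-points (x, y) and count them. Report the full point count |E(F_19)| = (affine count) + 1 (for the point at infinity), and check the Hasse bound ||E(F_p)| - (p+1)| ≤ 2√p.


Affine points = {(0, 9), (0, 10), (3, 7), (3, 12), (5, 0), (8, 9), (8, 10), (9, 5), (9, 14), (10, 2), (10, 17), (11, 9), (11, 10), (15, 8), (15, 11), (17, 7), (17, 12), (18, 7), (18, 12)}; affine count = 19; |E(F_19)| = 20.

Discriminant check: Δ ∝ 4a³ + 27b² = 4·12³ + 27·5² = 4·1728 + 27·25 ≡ 6 (mod 19). Nonzero ⇒ E is nonsingular.
For each x ∈ F_19, compute rhs = x³ + 12·x + 5 mod 19, then count y ∈ F_19 with y² ≡ rhs.
  x = 0: rhs = 5, matching y values: 9, 10 (2 points).
  x = 1: rhs = 18, matching y values: none (0 points).
  x = 2: rhs = 18, matching y values: none (0 points).
  x = 3: rhs = 11, matching y values: 7, 12 (2 points).
  x = 4: rhs = 3, matching y values: none (0 points).
  x = 5: rhs = 0, matching y values: 0 (1 points).
  x = 6: rhs = 8, matching y values: none (0 points).
  x = 7: rhs = 14, matching y values: none (0 points).
  x = 8: rhs = 5, matching y values: 9, 10 (2 points).
  x = 9: rhs = 6, matching y values: 5, 14 (2 points).
  x = 10: rhs = 4, matching y values: 2, 17 (2 points).
  x = 11: rhs = 5, matching y values: 9, 10 (2 points).
  x = 12: rhs = 15, matching y values: none (0 points).
  x = 13: rhs = 2, matching y values: none (0 points).
  x = 14: rhs = 10, matching y values: none (0 points).
  x = 15: rhs = 7, matching y values: 8, 11 (2 points).
  x = 16: rhs = 18, matching y values: none (0 points).
  x = 17: rhs = 11, matching y values: 7, 12 (2 points).
  x = 18: rhs = 11, matching y values: 7, 12 (2 points).
Total affine count: 19.
Full point count |E(F_19)| = 19 + 1 = 20.
Hasse bound: |20 − (19+1)| = |0| = 0 ≤ 2√19 ≈ 8.7178 ✓.
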